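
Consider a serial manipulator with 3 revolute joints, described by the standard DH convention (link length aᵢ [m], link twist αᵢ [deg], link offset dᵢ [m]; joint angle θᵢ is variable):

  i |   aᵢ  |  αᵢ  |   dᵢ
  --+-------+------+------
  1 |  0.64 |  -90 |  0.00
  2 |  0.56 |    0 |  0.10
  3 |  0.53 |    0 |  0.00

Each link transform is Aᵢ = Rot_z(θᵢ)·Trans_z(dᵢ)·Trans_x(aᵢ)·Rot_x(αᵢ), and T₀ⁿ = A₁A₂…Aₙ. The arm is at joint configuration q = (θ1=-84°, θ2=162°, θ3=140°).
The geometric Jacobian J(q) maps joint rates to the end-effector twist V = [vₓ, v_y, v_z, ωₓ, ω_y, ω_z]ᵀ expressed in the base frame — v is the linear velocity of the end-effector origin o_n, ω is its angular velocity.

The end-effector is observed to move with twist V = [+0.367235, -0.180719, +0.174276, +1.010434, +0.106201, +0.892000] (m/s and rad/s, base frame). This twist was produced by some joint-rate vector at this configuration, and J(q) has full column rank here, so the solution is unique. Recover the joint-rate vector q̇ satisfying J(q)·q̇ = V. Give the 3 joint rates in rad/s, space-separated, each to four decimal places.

0.8920 0.8630 0.1530

o_n = [0.1400, -0.3757, 0.2764]
J₁: ẑ×o_n = [0.3757, 0.1400, -0.0000], ω = ẑ
J2: z=[0.9945, 0.1045, 0.0000] o=[0.0669, -0.6365, 0.0000] → [0.0289, -0.2749, 0.2517, 0.9945, 0.1045, 0.0000]
J3: z=[0.9945, 0.1045, 0.0000] o=[0.1107, -0.0964, -0.1730] → [0.0470, -0.4470, -0.2809, 0.9945, 0.1045, 0.0000]
q̇ = J⁺·V = [0.8920, 0.8630, 0.1530]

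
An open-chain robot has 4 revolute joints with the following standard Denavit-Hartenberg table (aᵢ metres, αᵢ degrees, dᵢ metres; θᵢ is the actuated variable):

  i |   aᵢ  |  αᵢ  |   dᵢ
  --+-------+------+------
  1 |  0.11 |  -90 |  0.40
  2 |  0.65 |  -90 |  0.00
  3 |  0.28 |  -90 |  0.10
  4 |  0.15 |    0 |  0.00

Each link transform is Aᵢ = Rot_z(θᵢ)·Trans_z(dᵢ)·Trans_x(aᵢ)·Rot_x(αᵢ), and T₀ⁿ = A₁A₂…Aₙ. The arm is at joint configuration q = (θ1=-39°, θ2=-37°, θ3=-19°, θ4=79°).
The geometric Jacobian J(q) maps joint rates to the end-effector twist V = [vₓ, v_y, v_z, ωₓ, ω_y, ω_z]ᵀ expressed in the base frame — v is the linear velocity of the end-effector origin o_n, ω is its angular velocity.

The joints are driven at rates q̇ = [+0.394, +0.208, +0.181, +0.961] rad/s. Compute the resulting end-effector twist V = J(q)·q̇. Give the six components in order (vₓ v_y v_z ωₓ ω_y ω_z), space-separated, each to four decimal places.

0.1268 0.1927 -0.1981 -0.1621 -0.7703 0.4377

o_n = [0.7112, -0.4466, 1.0045]
J₁: ẑ×o_n = [0.4466, 0.7112, -0.0000], ω = ẑ
J2: z=[0.6293, 0.7771, 0.0000] o=[0.0855, -0.0692, 0.4000] → [0.4698, -0.3804, -0.7237, 0.6293, 0.7771, 0.0000]
J3: z=[0.4677, -0.3787, -0.7986] o=[0.4889, -0.3959, 0.7912] → [-0.1213, -0.2773, 0.0605, 0.4677, -0.3787, -0.7986]
J4: z=[-0.3930, -0.8984, 0.1959] o=[0.7574, -0.4960, 0.8706] → [-0.1300, 0.0436, -0.0609, -0.3930, -0.8984, 0.1959]
V = J·q̇ = [0.1268, 0.1927, -0.1981, -0.1621, -0.7703, 0.4377]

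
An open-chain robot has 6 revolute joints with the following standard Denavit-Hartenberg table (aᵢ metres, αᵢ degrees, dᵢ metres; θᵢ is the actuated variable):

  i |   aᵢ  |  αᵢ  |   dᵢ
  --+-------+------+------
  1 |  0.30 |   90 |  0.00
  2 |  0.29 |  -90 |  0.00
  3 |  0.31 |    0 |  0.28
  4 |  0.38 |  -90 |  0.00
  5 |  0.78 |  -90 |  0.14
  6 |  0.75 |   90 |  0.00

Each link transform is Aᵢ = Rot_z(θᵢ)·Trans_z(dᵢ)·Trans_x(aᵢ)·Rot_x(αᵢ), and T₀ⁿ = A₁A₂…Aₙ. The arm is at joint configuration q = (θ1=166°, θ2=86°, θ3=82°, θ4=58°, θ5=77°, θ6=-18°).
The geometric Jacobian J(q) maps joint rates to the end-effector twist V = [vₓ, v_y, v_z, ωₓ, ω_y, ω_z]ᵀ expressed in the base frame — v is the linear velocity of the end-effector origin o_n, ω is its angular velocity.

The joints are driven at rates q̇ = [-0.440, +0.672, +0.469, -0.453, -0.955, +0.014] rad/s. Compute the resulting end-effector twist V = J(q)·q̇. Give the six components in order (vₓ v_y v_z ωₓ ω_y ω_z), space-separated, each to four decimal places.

-0.2324 -0.2256 -0.4139 -0.0421 -0.0419 0.1837

o_n = [-1.5144, -0.1196, -0.5351]
J₁: ẑ×o_n = [0.1196, -1.5144, 0.0000], ω = ẑ
J2: z=[0.2419, 0.9703, 0.0000] o=[-0.2911, 0.0726, 0.0000] → [-0.5192, 0.1295, 1.1405, 0.2419, 0.9703, 0.0000]
J3: z=[0.9679, -0.2413, 0.0698] o=[-0.3107, 0.0775, 0.2893] → [0.2127, 0.7140, -0.4812, 0.9679, -0.2413, 0.0698]
J4: z=[0.9679, -0.2413, 0.0698] o=[-0.1169, -0.2872, 0.3519] → [0.2024, 0.7610, -0.1750, 0.9679, -0.2413, 0.0698]
J5: z=[0.2288, 0.7324, -0.6412] o=[-0.1563, -0.5292, 0.0615] → [-0.1743, 1.0074, 1.0885, 0.2288, 0.7324, -0.6412]
J6: z=[-0.1167, 0.6746, 0.7289] o=[-0.8781, -0.3549, -0.2154] → [-0.3872, -0.5011, 0.4018, -0.1167, 0.6746, 0.7289]
V = J·q̇ = [-0.2324, -0.2256, -0.4139, -0.0421, -0.0419, 0.1837]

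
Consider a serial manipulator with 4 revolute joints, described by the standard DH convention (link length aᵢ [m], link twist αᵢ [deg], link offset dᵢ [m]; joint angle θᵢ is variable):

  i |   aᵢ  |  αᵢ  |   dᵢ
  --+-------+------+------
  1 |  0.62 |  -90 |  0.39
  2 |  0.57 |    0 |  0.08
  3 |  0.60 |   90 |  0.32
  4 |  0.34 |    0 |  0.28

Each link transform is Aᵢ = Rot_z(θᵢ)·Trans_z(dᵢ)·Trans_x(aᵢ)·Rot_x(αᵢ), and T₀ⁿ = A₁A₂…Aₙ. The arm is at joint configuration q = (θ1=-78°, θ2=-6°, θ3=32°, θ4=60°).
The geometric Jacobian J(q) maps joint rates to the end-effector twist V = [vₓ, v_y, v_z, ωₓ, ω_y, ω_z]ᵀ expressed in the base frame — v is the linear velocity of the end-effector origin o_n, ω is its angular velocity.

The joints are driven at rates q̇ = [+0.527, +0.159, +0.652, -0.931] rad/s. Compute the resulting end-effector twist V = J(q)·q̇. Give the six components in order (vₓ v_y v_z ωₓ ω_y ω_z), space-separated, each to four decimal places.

o_n = [1.0954, -1.8136, 0.3637]
J₁: ẑ×o_n = [1.8136, 1.0954, -0.0000], ω = ẑ
J2: z=[0.9781, 0.2079, 0.0000] o=[0.1289, -0.6065, 0.3900] → [-0.0055, 0.0257, -1.3817, 0.9781, 0.2079, 0.0000]
J3: z=[0.9781, 0.2079, 0.0000] o=[0.3250, -1.1443, 0.4496] → [-0.0179, 0.0840, -0.8148, 0.9781, 0.2079, 0.0000]
J4: z=[0.0911, -0.4288, 0.8988] o=[0.7501, -1.6053, 0.1866] → [0.1113, 0.2942, 0.1291, 0.0911, -0.4288, 0.8988]
V = J·q̇ = [0.8397, 0.3623, -0.8711, 0.7084, 0.5678, -0.3098]

0.8397 0.3623 -0.8711 0.7084 0.5678 -0.3098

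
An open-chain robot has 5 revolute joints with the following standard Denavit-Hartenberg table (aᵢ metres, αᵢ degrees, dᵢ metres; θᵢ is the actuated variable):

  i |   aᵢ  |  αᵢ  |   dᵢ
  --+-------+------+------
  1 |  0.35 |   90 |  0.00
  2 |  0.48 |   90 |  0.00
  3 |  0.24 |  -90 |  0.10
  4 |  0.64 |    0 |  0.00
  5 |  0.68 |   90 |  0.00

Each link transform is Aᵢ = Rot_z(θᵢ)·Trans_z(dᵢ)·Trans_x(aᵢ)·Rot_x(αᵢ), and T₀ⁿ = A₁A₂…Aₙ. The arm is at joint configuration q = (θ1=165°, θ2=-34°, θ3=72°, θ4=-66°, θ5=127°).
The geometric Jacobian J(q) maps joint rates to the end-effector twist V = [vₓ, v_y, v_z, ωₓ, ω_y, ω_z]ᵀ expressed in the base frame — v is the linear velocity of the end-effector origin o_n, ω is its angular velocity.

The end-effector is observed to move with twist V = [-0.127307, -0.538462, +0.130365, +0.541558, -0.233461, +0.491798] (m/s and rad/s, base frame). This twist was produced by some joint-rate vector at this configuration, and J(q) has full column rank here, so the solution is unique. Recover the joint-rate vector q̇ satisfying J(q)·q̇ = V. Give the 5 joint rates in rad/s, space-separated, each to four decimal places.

o_n = [-0.6750, 0.9981, -0.4864]
J₁: ẑ×o_n = [-0.9981, -0.6750, 0.0000], ω = ẑ
J2: z=[0.2588, 0.9659, 0.0000] o=[-0.3381, 0.0906, 0.0000] → [-0.4698, 0.1259, 0.5603, 0.2588, 0.9659, 0.0000]
J3: z=[0.5401, -0.1447, -0.8290] o=[-0.7225, 0.1936, -0.2684] → [0.6985, 0.0784, 0.4414, 0.5401, -0.1447, -0.8290]
J4: z=[0.8416, 0.0944, 0.5318] o=[-0.6688, 0.4155, -0.3928] → [-0.3187, 0.0755, 0.4909, 0.8416, 0.0944, 0.5318]
J5: z=[0.8416, 0.0944, 0.5318] o=[-0.3533, 0.5873, -0.9225] → [-0.1773, -0.5381, 0.3761, 0.8416, 0.0944, 0.5318]
q̇ = J⁺·V = [0.2140, -0.2930, 0.0960, -0.0050, 0.6770]

0.2140 -0.2930 0.0960 -0.0050 0.6770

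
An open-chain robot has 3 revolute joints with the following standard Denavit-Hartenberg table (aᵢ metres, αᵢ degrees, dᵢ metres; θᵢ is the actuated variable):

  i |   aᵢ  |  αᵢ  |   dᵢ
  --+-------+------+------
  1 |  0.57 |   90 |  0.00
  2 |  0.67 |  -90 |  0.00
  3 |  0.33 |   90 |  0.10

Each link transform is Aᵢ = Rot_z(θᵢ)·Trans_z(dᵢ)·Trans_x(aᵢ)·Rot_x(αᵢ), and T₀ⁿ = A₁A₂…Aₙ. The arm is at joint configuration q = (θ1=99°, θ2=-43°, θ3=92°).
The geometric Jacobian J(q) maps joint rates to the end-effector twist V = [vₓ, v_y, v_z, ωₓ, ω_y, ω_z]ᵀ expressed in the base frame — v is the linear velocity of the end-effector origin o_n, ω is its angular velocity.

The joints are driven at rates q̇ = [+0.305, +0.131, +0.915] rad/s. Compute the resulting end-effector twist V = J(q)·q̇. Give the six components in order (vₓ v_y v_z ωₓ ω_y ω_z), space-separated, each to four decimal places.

-0.2844 -0.3205 0.2778 0.0318 0.6368 0.9742

o_n = [-0.5009, 1.0544, -0.3759]
J₁: ẑ×o_n = [-1.0544, -0.5009, 0.0000], ω = ẑ
J2: z=[0.9877, 0.1564, 0.0000] o=[-0.0892, 0.5630, 0.0000] → [-0.0588, 0.3713, 0.5498, 0.9877, 0.1564, 0.0000]
J3: z=[-0.1067, 0.6736, 0.7314] o=[-0.1658, 1.0470, -0.4569] → [0.0491, -0.2364, 0.2249, -0.1067, 0.6736, 0.7314]
V = J·q̇ = [-0.2844, -0.3205, 0.2778, 0.0318, 0.6368, 0.9742]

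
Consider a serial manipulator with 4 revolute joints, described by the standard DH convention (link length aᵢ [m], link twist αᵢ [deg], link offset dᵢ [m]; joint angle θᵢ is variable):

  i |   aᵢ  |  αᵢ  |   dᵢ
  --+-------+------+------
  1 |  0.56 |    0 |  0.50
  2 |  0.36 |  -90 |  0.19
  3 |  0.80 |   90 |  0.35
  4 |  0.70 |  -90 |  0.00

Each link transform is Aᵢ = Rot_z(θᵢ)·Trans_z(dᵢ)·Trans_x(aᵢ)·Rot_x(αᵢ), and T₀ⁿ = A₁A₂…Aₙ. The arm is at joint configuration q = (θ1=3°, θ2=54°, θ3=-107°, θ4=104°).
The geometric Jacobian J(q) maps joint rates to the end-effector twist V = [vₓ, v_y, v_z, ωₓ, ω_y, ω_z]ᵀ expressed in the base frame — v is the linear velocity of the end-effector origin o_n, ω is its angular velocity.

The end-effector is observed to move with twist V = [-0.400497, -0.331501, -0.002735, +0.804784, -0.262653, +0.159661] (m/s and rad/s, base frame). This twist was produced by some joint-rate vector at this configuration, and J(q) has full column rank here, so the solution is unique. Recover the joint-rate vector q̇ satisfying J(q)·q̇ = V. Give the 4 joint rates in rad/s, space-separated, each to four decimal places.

o_n = [-0.2083, 0.7371, 1.2931]
J₁: ẑ×o_n = [-0.7371, -0.2083, 0.0000], ω = ẑ
J2: z=[0.0000, 0.0000, 1.0000] o=[0.5592, 0.0293, 0.5000] → [-0.7078, -0.7675, 0.0000, 0.0000, 0.0000, 1.0000]
J3: z=[-0.8387, 0.5446, 0.0000] o=[0.7553, 0.3312, 0.6900] → [0.3285, 0.5058, 0.1844, -0.8387, 0.5446, 0.0000]
J4: z=[-0.5208, -0.8020, -0.2924] o=[0.3344, 0.3257, 1.4550] → [0.2502, 0.0743, -0.6495, -0.5208, -0.8020, -0.2924]
q̇ = J⁺·V = [0.3050, -0.2120, -0.8180, -0.2280]

0.3050 -0.2120 -0.8180 -0.2280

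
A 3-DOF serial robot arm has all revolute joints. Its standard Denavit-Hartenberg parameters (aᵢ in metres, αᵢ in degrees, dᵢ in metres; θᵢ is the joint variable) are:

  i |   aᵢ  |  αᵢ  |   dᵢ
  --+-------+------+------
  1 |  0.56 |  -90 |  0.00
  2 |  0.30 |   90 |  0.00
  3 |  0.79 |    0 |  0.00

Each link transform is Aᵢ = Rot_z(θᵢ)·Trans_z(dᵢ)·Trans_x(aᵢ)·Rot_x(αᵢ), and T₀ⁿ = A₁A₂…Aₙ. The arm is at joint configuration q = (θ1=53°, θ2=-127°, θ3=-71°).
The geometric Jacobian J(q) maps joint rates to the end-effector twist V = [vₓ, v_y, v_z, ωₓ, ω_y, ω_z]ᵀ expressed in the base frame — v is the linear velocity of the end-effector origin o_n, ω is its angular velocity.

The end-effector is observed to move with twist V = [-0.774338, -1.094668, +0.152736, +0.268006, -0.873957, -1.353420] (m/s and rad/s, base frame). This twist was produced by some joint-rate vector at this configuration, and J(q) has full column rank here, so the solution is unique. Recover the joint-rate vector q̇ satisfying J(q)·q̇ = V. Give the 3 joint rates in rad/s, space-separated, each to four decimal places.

o_n = [0.7318, -0.2701, 0.4450]
J₁: ẑ×o_n = [0.2701, 0.7318, -0.0000], ω = ẑ
J2: z=[-0.7986, 0.6018, 0.0000] o=[0.3370, 0.4472, 0.0000] → [0.2678, 0.3554, 0.3353, -0.7986, 0.6018, 0.0000]
J3: z=[-0.4806, -0.6378, -0.6018] o=[0.2284, 0.3030, 0.2396] → [-0.4759, -0.2042, 0.5965, -0.4806, -0.6378, -0.6018]
q̇ = J⁺·V = [-0.9490, -0.7400, 0.6720]

-0.9490 -0.7400 0.6720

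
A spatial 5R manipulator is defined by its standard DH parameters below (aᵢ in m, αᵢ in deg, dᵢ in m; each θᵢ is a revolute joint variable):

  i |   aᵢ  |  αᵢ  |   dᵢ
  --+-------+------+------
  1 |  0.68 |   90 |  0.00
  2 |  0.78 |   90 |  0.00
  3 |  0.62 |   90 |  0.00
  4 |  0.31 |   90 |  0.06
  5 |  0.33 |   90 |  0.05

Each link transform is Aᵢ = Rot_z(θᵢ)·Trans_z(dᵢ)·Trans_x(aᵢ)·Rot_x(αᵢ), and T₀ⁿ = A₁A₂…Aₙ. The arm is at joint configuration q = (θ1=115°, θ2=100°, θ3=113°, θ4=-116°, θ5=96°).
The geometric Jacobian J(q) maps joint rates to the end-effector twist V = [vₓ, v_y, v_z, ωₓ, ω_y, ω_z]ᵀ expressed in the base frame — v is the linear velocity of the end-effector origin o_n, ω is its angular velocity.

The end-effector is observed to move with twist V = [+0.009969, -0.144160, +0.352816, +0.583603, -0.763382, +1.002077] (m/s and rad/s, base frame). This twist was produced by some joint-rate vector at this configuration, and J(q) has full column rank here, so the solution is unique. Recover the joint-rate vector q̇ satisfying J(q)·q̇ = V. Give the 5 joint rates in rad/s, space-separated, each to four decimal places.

0.2950 0.2370 -0.9790 0.7790 0.4050

o_n = [0.3935, 0.5046, 0.9061]
J₁: ẑ×o_n = [-0.5046, 0.3935, 0.0000], ω = ẑ
J2: z=[0.9063, 0.4226, 0.0000] o=[-0.2874, 0.6163, 0.0000] → [0.3829, -0.8212, -0.3889, 0.9063, 0.4226, 0.0000]
J3: z=[-0.4162, 0.8925, 0.1736] o=[-0.2301, 0.4935, 0.7682] → [0.1212, 0.1657, -0.5612, -0.4162, 0.8925, 0.1736]
J4: z=[0.4217, 0.0203, 0.9065] o=[0.2693, 0.7729, 0.5296] → [0.2508, -0.0462, -0.1156, 0.4217, 0.0203, 0.9065]
J5: z=[-0.9065, -0.0137, 0.4220] o=[0.3011, 0.4642, 0.5879] → [-0.0214, 0.3274, -0.0354, -0.9065, -0.0137, 0.4220]
q̇ = J⁺·V = [0.2950, 0.2370, -0.9790, 0.7790, 0.4050]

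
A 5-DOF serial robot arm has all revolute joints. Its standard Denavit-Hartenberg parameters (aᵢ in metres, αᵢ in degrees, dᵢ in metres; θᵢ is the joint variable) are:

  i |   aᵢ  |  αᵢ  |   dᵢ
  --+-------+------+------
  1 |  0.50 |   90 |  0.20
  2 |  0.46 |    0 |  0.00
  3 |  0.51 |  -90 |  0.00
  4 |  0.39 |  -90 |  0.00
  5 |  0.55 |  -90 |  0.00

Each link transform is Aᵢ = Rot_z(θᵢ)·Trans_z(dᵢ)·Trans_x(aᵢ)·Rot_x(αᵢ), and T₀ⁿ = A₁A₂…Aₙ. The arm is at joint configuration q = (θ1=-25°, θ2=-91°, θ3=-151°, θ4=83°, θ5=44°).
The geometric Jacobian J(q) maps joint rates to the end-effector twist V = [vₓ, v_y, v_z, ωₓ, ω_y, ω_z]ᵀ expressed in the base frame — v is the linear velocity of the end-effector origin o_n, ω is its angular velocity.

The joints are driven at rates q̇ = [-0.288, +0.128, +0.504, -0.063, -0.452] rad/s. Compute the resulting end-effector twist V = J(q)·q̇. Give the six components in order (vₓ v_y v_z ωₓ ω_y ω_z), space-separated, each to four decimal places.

-0.3216 0.1593 0.0104 -0.4308 -0.5572 0.1377

o_n = [0.8234, 0.4764, 0.4543]
J₁: ẑ×o_n = [-0.4764, 0.8234, 0.0000], ω = ẑ
J2: z=[-0.4226, -0.9063, 0.0000] o=[0.4532, -0.2113, 0.2000] → [-0.2305, 0.1075, 0.0449, -0.4226, -0.9063, 0.0000]
J3: z=[-0.4226, -0.9063, 0.0000] o=[0.4459, -0.2079, -0.2599] → [-0.6473, 0.3018, 0.0530, -0.4226, -0.9063, 0.0000]
J4: z=[-0.8002, 0.3731, -0.4695] o=[0.2289, -0.1067, 0.1904] → [0.3722, -0.0679, -0.6885, -0.8002, 0.3731, -0.4695]
J5: z=[0.4738, -0.0865, -0.8764] o=[0.3722, 0.2535, 0.2323] → [0.1761, -0.5006, 0.1446, 0.4738, -0.0865, -0.8764]
V = J·q̇ = [-0.3216, 0.1593, 0.0104, -0.4308, -0.5572, 0.1377]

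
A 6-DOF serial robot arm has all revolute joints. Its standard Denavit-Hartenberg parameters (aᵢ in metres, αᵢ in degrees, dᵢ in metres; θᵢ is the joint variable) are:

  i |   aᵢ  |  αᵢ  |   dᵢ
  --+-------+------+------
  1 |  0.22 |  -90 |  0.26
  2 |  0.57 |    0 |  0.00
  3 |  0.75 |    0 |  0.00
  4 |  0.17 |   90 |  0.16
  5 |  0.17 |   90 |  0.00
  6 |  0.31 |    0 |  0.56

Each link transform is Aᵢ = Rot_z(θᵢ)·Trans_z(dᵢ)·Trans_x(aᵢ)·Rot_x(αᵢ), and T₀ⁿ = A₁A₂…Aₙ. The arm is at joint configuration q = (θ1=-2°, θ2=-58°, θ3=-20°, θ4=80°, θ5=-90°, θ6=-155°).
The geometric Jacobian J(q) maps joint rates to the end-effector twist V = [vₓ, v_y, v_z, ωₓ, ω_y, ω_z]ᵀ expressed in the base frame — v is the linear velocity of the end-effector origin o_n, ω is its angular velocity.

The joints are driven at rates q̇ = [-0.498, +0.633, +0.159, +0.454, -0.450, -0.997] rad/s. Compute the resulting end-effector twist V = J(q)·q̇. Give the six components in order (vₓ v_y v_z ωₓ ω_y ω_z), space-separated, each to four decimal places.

0.9433 0.2086 0.4548 1.0236 1.2110 -0.9825

o_n = [0.2929, 0.2609, 1.3597]
J₁: ẑ×o_n = [-0.2609, 0.2929, 0.0000], ω = ẑ
J2: z=[0.0349, 0.9994, 0.0000] o=[0.2199, -0.0077, 0.2600] → [1.0990, -0.0384, -0.0637, 0.0349, 0.9994, 0.0000]
J3: z=[0.0349, 0.9994, 0.0000] o=[0.5217, -0.0182, 0.7434] → [0.6159, -0.0215, 0.2384, 0.0349, 0.9994, 0.0000]
J4: z=[0.0349, 0.9994, 0.0000] o=[0.6776, -0.0237, 1.4770] → [-0.1172, 0.0041, 0.3943, 0.0349, 0.9994, 0.0000]
J5: z=[0.0349, -0.0012, 0.9994] o=[0.8530, 0.1303, 1.4711] → [-0.1304, -0.5558, 0.0039, 0.0349, -0.0012, 0.9994]
J6: z=[-0.9988, 0.0349, 0.0349] o=[0.8470, -0.0396, 1.4711] → [-0.0144, -0.1306, -0.2808, -0.9988, 0.0349, 0.0349]
V = J·q̇ = [0.9433, 0.2086, 0.4548, 1.0236, 1.2110, -0.9825]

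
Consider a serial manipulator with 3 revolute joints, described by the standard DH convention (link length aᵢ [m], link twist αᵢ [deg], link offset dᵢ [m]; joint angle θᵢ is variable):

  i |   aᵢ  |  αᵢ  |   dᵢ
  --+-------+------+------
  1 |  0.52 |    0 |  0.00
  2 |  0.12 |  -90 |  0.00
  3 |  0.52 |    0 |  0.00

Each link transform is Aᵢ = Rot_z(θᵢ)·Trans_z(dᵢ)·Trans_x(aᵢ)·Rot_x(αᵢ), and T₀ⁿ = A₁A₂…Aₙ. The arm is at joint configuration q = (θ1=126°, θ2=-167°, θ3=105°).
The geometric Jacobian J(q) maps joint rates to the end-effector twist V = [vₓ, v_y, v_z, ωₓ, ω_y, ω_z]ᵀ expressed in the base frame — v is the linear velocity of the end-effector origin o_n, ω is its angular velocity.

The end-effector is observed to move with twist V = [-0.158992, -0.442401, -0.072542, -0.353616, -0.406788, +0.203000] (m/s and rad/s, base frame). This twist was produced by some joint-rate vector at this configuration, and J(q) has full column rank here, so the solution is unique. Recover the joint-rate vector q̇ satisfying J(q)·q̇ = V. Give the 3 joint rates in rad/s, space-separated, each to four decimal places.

o_n = [-0.3167, 0.4303, -0.5023]
J₁: ẑ×o_n = [-0.4303, -0.3167, 0.0000], ω = ẑ
J2: z=[0.0000, 0.0000, 1.0000] o=[-0.3056, 0.4207, 0.0000] → [-0.0096, -0.0110, 0.0000, 0.0000, 0.0000, 1.0000]
J3: z=[0.6561, 0.7547, 0.0000] o=[-0.2151, 0.3420, 0.0000] → [-0.3791, 0.3295, 0.1346, 0.6561, 0.7547, 0.0000]
q̇ = J⁺·V = [0.8590, -0.6560, -0.5390]

0.8590 -0.6560 -0.5390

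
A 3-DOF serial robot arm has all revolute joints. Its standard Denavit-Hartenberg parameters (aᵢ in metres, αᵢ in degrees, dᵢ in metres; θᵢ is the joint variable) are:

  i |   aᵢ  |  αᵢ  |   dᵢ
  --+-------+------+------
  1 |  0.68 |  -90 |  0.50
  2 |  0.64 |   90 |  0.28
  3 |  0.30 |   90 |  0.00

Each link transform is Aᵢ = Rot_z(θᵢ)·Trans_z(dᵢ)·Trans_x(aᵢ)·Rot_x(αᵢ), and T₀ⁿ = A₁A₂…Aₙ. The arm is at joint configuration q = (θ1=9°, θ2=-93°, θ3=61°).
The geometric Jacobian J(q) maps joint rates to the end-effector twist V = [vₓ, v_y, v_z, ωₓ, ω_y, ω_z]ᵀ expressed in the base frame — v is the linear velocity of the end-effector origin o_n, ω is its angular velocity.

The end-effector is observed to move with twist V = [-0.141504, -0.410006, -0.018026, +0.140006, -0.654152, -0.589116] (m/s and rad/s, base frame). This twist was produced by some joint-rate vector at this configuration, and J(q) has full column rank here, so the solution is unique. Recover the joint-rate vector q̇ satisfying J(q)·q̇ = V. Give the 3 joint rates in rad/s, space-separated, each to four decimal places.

-0.5910 -0.6680 -0.0360

o_n = [0.5462, 0.6357, 1.2844]
J₁: ẑ×o_n = [-0.6357, 0.5462, 0.0000], ω = ẑ
J2: z=[-0.1564, 0.9877, 0.0000] o=[0.6716, 0.1064, 0.5000] → [0.7747, 0.1227, 0.0411, -0.1564, 0.9877, 0.0000]
J3: z=[-0.9863, -0.1562, -0.0523] o=[0.5947, 0.3777, 1.1391] → [-0.0092, 0.1458, -0.2620, -0.9863, -0.1562, -0.0523]
q̇ = J⁺·V = [-0.5910, -0.6680, -0.0360]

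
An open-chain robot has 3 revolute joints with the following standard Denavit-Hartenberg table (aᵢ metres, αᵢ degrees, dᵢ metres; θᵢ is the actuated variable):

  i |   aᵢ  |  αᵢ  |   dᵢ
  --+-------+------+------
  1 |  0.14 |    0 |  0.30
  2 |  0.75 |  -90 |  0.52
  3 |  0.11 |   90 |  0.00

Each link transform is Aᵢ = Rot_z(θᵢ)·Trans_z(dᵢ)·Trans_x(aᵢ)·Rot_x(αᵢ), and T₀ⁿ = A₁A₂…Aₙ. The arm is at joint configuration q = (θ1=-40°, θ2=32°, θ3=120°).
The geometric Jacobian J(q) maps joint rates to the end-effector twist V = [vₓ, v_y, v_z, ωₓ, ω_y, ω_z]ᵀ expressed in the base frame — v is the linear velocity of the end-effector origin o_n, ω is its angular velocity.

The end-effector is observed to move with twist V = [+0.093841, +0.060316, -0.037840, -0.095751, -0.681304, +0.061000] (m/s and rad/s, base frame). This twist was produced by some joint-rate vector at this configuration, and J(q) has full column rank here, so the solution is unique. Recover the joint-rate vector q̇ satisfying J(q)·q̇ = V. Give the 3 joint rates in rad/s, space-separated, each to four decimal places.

o_n = [0.7955, -0.1867, 0.7247]
J₁: ẑ×o_n = [0.1867, 0.7955, -0.0000], ω = ẑ
J2: z=[0.0000, 0.0000, 1.0000] o=[0.1072, -0.0900, 0.3000] → [0.0967, 0.6882, -0.0000, 0.0000, 0.0000, 1.0000]
J3: z=[0.1392, 0.9903, 0.0000] o=[0.8499, -0.1944, 0.8200] → [-0.0943, 0.0133, 0.0550, 0.1392, 0.9903, 0.0000]
q̇ = J⁺·V = [0.2560, -0.1950, -0.6880]

0.2560 -0.1950 -0.6880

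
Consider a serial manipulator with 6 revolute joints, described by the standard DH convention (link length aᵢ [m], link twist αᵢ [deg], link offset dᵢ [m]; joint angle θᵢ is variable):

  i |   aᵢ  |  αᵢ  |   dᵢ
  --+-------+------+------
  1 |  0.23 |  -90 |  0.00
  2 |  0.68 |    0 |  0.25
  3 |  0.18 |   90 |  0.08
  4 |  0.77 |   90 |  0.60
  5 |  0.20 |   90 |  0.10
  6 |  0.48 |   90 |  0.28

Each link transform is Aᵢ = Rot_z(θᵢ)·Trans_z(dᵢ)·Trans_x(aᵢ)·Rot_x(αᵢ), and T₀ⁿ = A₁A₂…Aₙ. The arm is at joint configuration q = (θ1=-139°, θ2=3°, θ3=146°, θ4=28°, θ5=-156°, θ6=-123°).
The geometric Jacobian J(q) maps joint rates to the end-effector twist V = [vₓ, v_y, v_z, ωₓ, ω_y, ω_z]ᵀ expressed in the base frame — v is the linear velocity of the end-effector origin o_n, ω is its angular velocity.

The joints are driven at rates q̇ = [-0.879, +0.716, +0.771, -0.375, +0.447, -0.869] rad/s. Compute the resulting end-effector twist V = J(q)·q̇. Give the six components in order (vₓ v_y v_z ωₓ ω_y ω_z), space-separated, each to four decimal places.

0.2667 1.5402 -0.6700 1.6175 -0.2612 -0.1459

o_n = [0.0141, -1.2221, -1.1340]
J₁: ẑ×o_n = [1.2221, 0.0141, -0.0000], ω = ẑ
J2: z=[0.6561, -0.7547, 0.0000] o=[-0.1736, -0.1509, 0.0000] → [0.8558, 0.7440, -0.5611, 0.6561, -0.7547, 0.0000]
J3: z=[0.6561, -0.7547, 0.0000] o=[-0.5221, -0.7851, -0.0356] → [0.8290, 0.7206, 0.1179, 0.6561, -0.7547, 0.0000]
J4: z=[-0.3887, -0.3379, -0.8572] o=[-0.3531, -0.7442, -0.1283] → [-0.0697, -0.7057, 0.3098, -0.3887, -0.3379, -0.8572]
J5: z=[-0.2756, 0.9304, -0.2418] o=[0.0906, -0.8375, -0.9928] → [-0.2244, -0.0204, 0.1772, -0.2756, 0.9304, -0.2418]
J6: z=[-0.7127, -0.3665, -0.5981] o=[-0.0660, -0.7429, -0.8641] → [-0.1876, -0.2402, 0.3708, -0.7127, -0.3665, -0.5981]
V = J·q̇ = [0.2667, 1.5402, -0.6700, 1.6175, -0.2612, -0.1459]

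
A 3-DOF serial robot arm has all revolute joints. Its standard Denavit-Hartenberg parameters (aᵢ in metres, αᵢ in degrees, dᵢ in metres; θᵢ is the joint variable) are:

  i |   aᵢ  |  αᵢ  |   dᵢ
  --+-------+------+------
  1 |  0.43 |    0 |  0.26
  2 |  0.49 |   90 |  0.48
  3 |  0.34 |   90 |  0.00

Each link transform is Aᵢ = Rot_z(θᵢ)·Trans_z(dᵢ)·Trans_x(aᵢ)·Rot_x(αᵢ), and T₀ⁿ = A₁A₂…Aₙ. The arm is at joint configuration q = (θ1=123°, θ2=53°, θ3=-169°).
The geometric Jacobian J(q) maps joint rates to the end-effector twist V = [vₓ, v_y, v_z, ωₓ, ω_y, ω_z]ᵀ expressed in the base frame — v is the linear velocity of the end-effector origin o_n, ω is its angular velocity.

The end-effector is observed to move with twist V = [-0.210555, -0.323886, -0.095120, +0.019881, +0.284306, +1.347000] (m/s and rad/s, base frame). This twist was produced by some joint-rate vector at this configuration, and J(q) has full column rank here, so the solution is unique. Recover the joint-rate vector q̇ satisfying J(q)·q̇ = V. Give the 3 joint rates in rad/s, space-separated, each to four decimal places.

o_n = [-0.3901, 0.3715, 0.6751]
J₁: ẑ×o_n = [-0.3715, -0.3901, 0.0000], ω = ẑ
J2: z=[0.0000, 0.0000, 1.0000] o=[-0.2342, 0.3606, 0.2600] → [-0.0109, -0.1559, 0.0000, 0.0000, 0.0000, 1.0000]
J3: z=[0.0698, 0.9976, 0.0000] o=[-0.7230, 0.3948, 0.7400] → [-0.0647, 0.0045, -0.3338, 0.0698, 0.9976, 0.0000]
q̇ = J⁺·V = [0.4920, 0.8550, 0.2850]

0.4920 0.8550 0.2850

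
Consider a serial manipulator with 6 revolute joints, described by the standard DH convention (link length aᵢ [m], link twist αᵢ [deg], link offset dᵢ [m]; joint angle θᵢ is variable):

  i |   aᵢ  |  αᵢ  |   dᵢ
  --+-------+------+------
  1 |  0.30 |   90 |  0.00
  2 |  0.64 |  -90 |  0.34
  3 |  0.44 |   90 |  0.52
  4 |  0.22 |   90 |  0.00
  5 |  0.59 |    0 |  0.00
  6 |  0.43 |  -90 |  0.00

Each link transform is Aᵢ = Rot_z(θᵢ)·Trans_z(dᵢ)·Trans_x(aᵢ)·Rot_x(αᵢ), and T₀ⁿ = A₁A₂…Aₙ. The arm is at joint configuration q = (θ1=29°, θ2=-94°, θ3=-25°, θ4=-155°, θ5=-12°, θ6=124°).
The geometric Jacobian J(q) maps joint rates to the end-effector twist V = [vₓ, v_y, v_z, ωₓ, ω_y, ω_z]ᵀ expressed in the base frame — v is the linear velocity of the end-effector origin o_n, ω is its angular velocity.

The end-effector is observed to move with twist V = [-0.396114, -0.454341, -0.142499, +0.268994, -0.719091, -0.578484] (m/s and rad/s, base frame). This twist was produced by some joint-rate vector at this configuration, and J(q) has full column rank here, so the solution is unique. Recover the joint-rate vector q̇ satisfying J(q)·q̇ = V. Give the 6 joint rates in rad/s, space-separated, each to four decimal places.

-0.7240 0.2860 0.0390 0.4870 -0.4970 0.3180

o_n = [0.7153, -0.2123, -0.4162]
J₁: ẑ×o_n = [0.2123, 0.7153, -0.0000], ω = ẑ
J2: z=[0.4848, -0.8746, 0.0000] o=[0.2624, 0.1454, 0.0000] → [0.3641, 0.2018, 0.2227, 0.4848, -0.8746, 0.0000]
J3: z=[0.8725, 0.4836, -0.0698] o=[0.3882, -0.1736, -0.6384] → [0.1048, -0.2167, -0.1920, 0.8725, 0.4836, -0.0698]
J4: z=[0.4652, -0.7784, 0.4216] o=[0.9077, -0.0982, -1.0725] → [-0.4627, -0.3864, -0.2028, 0.4652, -0.7784, 0.4216]
J5: z=[0.7275, 0.6075, 0.3189] o=[0.7967, -0.0634, -0.8858] → [0.3327, -0.3675, -0.0589, 0.7275, 0.6075, 0.3189]
J6: z=[0.7275, 0.6075, 0.3189] o=[0.4486, 0.1235, -0.4476] → [0.1261, 0.0622, -0.4063, 0.7275, 0.6075, 0.3189]
q̇ = J⁺·V = [-0.7240, 0.2860, 0.0390, 0.4870, -0.4970, 0.3180]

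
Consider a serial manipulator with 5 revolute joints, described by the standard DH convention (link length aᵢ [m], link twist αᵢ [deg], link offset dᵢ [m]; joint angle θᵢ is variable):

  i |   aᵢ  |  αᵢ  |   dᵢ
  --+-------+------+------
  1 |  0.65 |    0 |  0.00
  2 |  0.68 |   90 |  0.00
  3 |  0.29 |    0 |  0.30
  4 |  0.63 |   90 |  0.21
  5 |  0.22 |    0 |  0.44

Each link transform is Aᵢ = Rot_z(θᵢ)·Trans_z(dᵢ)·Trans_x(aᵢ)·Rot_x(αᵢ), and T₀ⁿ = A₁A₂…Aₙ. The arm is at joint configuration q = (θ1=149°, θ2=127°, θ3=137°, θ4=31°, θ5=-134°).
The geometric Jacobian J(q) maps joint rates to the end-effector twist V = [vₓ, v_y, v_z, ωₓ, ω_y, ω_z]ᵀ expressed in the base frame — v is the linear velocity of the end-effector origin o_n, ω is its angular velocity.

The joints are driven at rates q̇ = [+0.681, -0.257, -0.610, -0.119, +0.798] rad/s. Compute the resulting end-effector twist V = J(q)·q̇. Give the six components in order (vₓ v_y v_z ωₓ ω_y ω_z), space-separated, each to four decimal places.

o_n = [-0.8973, 0.2059, 0.7274]
J₁: ẑ×o_n = [-0.2059, -0.8973, 0.0000], ω = ẑ
J2: z=[0.0000, 0.0000, 1.0000] o=[-0.5572, 0.3348, 0.0000] → [0.1289, -0.3401, 0.0000, 0.0000, 0.0000, 1.0000]
J3: z=[-0.9945, -0.1045, 0.0000] o=[-0.4861, -0.3415, 0.0000] → [-0.0760, 0.7234, -0.5874, -0.9945, -0.1045, 0.0000]
J4: z=[-0.9945, -0.1045, 0.0000] o=[-0.8066, -0.1619, 0.1978] → [-0.0554, 0.5267, -0.3753, -0.9945, -0.1045, 0.0000]
J5: z=[0.0217, -0.2068, 0.9781] o=[-1.0799, 0.4290, 0.3288] → [0.1358, 0.1699, 0.0329, 0.0217, -0.2068, 0.9781]
V = J·q̇ = [-0.0120, -0.8920, 0.4292, 0.7423, -0.0888, 1.2046]

-0.0120 -0.8920 0.4292 0.7423 -0.0888 1.2046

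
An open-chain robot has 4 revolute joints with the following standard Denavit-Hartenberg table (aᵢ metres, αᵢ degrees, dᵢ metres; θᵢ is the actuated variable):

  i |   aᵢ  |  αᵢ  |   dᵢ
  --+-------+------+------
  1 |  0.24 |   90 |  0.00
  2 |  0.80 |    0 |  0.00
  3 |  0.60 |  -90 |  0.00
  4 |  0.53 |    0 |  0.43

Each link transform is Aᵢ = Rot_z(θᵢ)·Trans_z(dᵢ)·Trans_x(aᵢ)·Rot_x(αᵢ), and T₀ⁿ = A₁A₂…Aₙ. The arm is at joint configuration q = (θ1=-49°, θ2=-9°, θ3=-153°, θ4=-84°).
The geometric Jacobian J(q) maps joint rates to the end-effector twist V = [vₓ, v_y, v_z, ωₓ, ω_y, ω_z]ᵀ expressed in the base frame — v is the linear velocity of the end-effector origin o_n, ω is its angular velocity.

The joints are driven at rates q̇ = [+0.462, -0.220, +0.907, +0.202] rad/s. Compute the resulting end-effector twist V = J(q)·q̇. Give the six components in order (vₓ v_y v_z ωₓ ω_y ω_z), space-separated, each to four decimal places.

0.5475 -0.2327 -0.5437 -0.4775 -0.4978 0.2699

o_n = [-0.0437, -0.7531, -0.7366]
J₁: ẑ×o_n = [0.7531, -0.0437, 0.0000], ω = ẑ
J2: z=[-0.7547, -0.6561, 0.0000] o=[0.1575, -0.1811, 0.0000] → [0.4833, -0.5559, 0.2997, -0.7547, -0.6561, 0.0000]
J3: z=[-0.7547, -0.6561, 0.0000] o=[0.6758, -0.7775, -0.1251] → [0.4012, -0.4615, -0.4904, -0.7547, -0.6561, 0.0000]
J4: z=[0.2027, -0.2332, -0.9511] o=[0.3015, -0.3468, -0.3106] → [-0.2871, 0.4147, -0.1629, 0.2027, -0.2332, -0.9511]
V = J·q̇ = [0.5475, -0.2327, -0.5437, -0.4775, -0.4978, 0.2699]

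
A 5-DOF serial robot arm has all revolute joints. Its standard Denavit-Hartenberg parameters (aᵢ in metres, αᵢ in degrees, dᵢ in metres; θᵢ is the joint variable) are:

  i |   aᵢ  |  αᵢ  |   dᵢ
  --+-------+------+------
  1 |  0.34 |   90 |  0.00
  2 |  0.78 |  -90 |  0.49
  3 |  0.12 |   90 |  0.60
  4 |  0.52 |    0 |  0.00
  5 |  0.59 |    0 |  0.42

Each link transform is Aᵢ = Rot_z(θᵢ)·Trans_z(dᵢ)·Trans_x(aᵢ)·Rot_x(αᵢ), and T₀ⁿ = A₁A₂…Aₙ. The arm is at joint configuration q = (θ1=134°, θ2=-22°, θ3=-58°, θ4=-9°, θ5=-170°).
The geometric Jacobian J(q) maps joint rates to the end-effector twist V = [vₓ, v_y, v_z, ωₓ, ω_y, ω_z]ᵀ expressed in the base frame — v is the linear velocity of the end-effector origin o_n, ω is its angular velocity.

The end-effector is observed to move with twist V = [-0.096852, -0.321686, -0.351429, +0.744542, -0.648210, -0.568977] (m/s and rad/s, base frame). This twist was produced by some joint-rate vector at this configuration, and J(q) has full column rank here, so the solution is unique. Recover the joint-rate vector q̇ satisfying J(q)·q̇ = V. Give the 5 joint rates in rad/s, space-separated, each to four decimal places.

o_n = [-0.1171, 1.2004, 0.3039]
J₁: ẑ×o_n = [-1.2004, -0.1171, 0.0000], ω = ẑ
J2: z=[0.7193, 0.6947, 0.0000] o=[-0.2362, 0.2446, 0.0000] → [0.2111, -0.2186, 0.6049, 0.7193, 0.6947, 0.0000]
J3: z=[-0.2602, 0.2695, 0.9272] o=[-0.3861, 1.1052, -0.2922] → [0.0723, 0.4045, -0.0973, -0.2602, 0.2695, 0.9272]
J4: z=[0.9274, -0.1975, 0.3177] o=[-0.5100, 1.3800, 0.2403] → [0.0445, 0.0658, -0.0889, 0.9274, -0.1975, 0.3177]
J5: z=[0.9274, -0.1975, 0.3177] o=[-0.3508, 1.8421, 0.0629] → [0.1563, -0.1493, -0.5490, 0.9274, -0.1975, 0.3177]
q̇ = J⁺·V = [0.0270, -0.3450, -0.9210, 0.4640, 0.3480]

0.0270 -0.3450 -0.9210 0.4640 0.3480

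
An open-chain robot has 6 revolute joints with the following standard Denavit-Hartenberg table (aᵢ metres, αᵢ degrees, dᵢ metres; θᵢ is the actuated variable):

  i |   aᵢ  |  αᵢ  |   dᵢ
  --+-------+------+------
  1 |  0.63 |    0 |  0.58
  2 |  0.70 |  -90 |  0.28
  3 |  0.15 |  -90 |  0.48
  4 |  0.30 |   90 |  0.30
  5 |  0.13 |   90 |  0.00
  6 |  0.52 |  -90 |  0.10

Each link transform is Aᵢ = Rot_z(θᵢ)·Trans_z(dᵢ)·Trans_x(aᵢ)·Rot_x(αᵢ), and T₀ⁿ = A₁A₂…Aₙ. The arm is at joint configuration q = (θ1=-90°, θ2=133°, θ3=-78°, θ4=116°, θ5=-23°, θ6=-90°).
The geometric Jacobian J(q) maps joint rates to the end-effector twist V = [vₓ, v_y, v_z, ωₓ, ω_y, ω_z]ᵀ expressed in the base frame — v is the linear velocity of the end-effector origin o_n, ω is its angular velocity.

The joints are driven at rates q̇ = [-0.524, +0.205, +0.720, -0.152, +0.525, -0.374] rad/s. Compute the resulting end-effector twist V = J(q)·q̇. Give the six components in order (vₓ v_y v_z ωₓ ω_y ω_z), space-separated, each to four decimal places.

-0.2514 -0.2590 -0.0012 -0.0450 0.4483 0.0399

o_n = [0.3012, 0.1512, 0.3537]
J₁: ẑ×o_n = [-0.1512, 0.3012, 0.0000], ω = ẑ
J2: z=[0.0000, 0.0000, 1.0000] o=[0.0000, -0.6300, 0.5800] → [-0.7812, 0.3012, 0.0000, 0.0000, 0.0000, 1.0000]
J3: z=[-0.6820, 0.7314, 0.0000] o=[0.5119, -0.1526, 0.8600] → [-0.3703, -0.3453, -0.0530, -0.6820, 0.7314, 0.0000]
J4: z=[0.7154, 0.6671, -0.2079] o=[0.2074, 0.2197, 1.0067] → [-0.4499, 0.4477, -0.1116, 0.7154, 0.6671, -0.2079]
J5: z=[0.4356, -0.1932, 0.8792] o=[0.5859, 0.2040, 0.8157] → [0.1357, -0.0490, -0.0780, 0.4356, -0.1932, 0.8792]
J6: z=[-0.8720, -0.3329, 0.3589] o=[0.6149, 0.0840, 0.7750] → [0.1162, -0.4799, -0.1630, -0.8720, -0.3329, 0.3589]
V = J·q̇ = [-0.2514, -0.2590, -0.0012, -0.0450, 0.4483, 0.0399]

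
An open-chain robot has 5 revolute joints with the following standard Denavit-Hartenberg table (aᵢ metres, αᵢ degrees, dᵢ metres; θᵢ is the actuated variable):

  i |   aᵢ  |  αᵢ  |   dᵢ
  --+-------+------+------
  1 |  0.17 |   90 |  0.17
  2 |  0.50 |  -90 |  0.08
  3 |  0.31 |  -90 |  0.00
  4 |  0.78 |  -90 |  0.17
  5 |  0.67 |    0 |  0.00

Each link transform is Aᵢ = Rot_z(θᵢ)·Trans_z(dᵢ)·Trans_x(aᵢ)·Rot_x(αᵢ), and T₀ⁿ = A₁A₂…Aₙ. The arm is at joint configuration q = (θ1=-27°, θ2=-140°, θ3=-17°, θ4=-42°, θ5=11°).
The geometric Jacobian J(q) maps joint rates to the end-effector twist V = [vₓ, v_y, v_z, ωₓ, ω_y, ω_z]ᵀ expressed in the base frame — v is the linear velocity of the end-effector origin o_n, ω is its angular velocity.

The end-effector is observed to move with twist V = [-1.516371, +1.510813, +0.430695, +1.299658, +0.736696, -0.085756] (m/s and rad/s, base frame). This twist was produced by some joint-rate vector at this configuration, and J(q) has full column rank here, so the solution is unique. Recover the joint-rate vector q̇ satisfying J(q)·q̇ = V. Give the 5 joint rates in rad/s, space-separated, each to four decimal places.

o_n = [-0.7480, -0.1157, -1.7436]
J₁: ẑ×o_n = [0.1157, -0.7480, 0.0000], ω = ẑ
J2: z=[-0.4540, -0.8910, 0.0000] o=[0.1515, -0.0772, 0.1700] → [1.7050, -0.8687, -0.7839, -0.4540, -0.8910, 0.0000]
J3: z=[0.5727, -0.2918, -0.7660] o=[-0.2261, 0.0254, -0.1514] → [0.3565, 1.3116, -0.2331, 0.5727, -0.2918, -0.7660]
J4: z=[0.2346, 0.9538, -0.1879] o=[-0.4696, 0.0478, -0.3420] → [-1.3675, 0.3811, 0.2271, 0.2346, 0.9538, -0.1879]
J5: z=[-0.9512, 0.2651, 0.1580] o=[-0.5861, 0.0994, -1.1300] → [-0.1287, -0.6092, 0.2475, -0.9512, 0.2651, 0.1580]
q̇ = J⁺·V = [0.4790, -0.7860, 0.5280, 0.3620, -0.5840]

0.4790 -0.7860 0.5280 0.3620 -0.5840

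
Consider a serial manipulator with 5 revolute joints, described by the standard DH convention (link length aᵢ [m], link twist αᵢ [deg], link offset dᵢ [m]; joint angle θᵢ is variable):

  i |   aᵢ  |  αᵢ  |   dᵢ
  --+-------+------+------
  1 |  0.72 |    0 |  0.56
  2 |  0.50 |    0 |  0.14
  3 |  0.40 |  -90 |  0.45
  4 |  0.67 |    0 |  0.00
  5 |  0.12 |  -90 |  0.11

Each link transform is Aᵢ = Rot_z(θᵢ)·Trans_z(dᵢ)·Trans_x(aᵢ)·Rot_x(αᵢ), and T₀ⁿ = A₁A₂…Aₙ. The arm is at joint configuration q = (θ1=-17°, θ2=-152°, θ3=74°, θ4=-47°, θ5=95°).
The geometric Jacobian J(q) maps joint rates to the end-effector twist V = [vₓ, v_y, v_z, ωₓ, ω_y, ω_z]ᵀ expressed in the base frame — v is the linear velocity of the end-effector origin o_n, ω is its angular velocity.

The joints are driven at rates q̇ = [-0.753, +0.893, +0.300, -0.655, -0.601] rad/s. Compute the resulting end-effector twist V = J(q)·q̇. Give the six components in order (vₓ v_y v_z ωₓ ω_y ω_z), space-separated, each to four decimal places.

0.2881 -0.3668 0.4001 -1.2512 0.1095 0.4400

o_n = [0.2256, -1.2492, 1.5508]
J₁: ẑ×o_n = [1.2492, 0.2256, -0.0000], ω = ẑ
J2: z=[0.0000, 0.0000, 1.0000] o=[0.6885, -0.2105, 0.5600] → [1.0387, -0.4629, 0.0000, 0.0000, 0.0000, 1.0000]
J3: z=[0.0000, 0.0000, 1.0000] o=[0.1977, -0.3059, 0.7000] → [0.9433, 0.0279, -0.0000, 0.0000, 0.0000, 1.0000]
J4: z=[0.9962, -0.0872, 0.0000] o=[0.1629, -0.7044, 1.1500] → [-0.0349, -0.3993, -0.5372, 0.9962, -0.0872, 0.0000]
J5: z=[0.9962, -0.0872, 0.0000] o=[0.1230, -1.1596, 1.6400] → [0.0078, 0.0888, -0.0803, 0.9962, -0.0872, 0.0000]
V = J·q̇ = [0.2881, -0.3668, 0.4001, -1.2512, 0.1095, 0.4400]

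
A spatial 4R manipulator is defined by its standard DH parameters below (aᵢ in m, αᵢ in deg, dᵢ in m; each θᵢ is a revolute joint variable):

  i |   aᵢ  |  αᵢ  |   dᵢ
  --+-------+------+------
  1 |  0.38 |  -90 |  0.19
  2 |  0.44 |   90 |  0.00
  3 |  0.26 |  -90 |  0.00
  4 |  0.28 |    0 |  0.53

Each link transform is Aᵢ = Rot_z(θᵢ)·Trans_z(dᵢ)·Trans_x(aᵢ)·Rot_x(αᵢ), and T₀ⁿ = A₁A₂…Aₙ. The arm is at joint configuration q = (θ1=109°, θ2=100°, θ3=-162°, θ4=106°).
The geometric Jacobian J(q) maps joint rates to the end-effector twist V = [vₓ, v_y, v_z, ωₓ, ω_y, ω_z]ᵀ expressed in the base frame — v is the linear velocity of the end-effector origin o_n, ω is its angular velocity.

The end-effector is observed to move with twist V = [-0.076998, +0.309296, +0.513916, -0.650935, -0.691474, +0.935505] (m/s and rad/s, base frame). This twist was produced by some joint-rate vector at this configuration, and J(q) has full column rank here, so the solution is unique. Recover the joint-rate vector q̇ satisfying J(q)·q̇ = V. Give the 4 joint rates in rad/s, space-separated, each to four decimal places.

o_n = [0.5169, 0.2206, -0.1866]
J₁: ẑ×o_n = [-0.2206, 0.5169, 0.0000], ω = ẑ
J2: z=[-0.9455, -0.3256, 0.0000] o=[-0.1237, 0.3593, 0.1900] → [0.1226, -0.3561, 0.3397, -0.9455, -0.3256, 0.0000]
J3: z=[-0.3206, 0.9312, -0.1736] o=[-0.0988, 0.2871, -0.2433] → [0.0412, -0.0887, -0.5520, -0.3206, 0.9312, -0.1736]
J4: z=[0.9167, 0.2589, -0.3043] o=[-0.0369, 0.3538, 0.0002] → [-0.0889, 0.0028, -0.2655, 0.9167, 0.2589, -0.3043]
q̇ = J⁺·V = [0.6370, 0.1720, -0.4870, -0.7030]

0.6370 0.1720 -0.4870 -0.7030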